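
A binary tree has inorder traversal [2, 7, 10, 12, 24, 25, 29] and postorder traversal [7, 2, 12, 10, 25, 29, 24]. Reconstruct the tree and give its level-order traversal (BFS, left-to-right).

Inorder:   [2, 7, 10, 12, 24, 25, 29]
Postorder: [7, 2, 12, 10, 25, 29, 24]
Algorithm: postorder visits root last, so walk postorder right-to-left;
each value is the root of the current inorder slice — split it at that
value, recurse on the right subtree first, then the left.
Recursive splits:
  root=24; inorder splits into left=[2, 7, 10, 12], right=[25, 29]
  root=29; inorder splits into left=[25], right=[]
  root=25; inorder splits into left=[], right=[]
  root=10; inorder splits into left=[2, 7], right=[12]
  root=12; inorder splits into left=[], right=[]
  root=2; inorder splits into left=[], right=[7]
  root=7; inorder splits into left=[], right=[]
Reconstructed level-order: [24, 10, 29, 2, 12, 25, 7]


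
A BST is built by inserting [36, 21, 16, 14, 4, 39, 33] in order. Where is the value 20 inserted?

Starting tree (level order): [36, 21, 39, 16, 33, None, None, 14, None, None, None, 4]
Insertion path: 36 -> 21 -> 16
Result: insert 20 as right child of 16
Final tree (level order): [36, 21, 39, 16, 33, None, None, 14, 20, None, None, 4]


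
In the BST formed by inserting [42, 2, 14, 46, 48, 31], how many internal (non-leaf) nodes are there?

Tree built from: [42, 2, 14, 46, 48, 31]
Tree (level-order array): [42, 2, 46, None, 14, None, 48, None, 31]
Rule: An internal node has at least one child.
Per-node child counts:
  node 42: 2 child(ren)
  node 2: 1 child(ren)
  node 14: 1 child(ren)
  node 31: 0 child(ren)
  node 46: 1 child(ren)
  node 48: 0 child(ren)
Matching nodes: [42, 2, 14, 46]
Count of internal (non-leaf) nodes: 4


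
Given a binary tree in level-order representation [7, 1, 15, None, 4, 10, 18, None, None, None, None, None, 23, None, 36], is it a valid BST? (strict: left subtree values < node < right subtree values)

Level-order array: [7, 1, 15, None, 4, 10, 18, None, None, None, None, None, 23, None, 36]
Validate using subtree bounds (lo, hi): at each node, require lo < value < hi,
then recurse left with hi=value and right with lo=value.
Preorder trace (stopping at first violation):
  at node 7 with bounds (-inf, +inf): OK
  at node 1 with bounds (-inf, 7): OK
  at node 4 with bounds (1, 7): OK
  at node 15 with bounds (7, +inf): OK
  at node 10 with bounds (7, 15): OK
  at node 18 with bounds (15, +inf): OK
  at node 23 with bounds (18, +inf): OK
  at node 36 with bounds (23, +inf): OK
No violation found at any node.
Result: Valid BST


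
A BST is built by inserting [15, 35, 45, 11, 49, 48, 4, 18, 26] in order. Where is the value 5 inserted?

Starting tree (level order): [15, 11, 35, 4, None, 18, 45, None, None, None, 26, None, 49, None, None, 48]
Insertion path: 15 -> 11 -> 4
Result: insert 5 as right child of 4
Final tree (level order): [15, 11, 35, 4, None, 18, 45, None, 5, None, 26, None, 49, None, None, None, None, 48]


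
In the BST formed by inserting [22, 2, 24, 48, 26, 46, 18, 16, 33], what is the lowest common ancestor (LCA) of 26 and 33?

Tree insertion order: [22, 2, 24, 48, 26, 46, 18, 16, 33]
Tree (level-order array): [22, 2, 24, None, 18, None, 48, 16, None, 26, None, None, None, None, 46, 33]
In a BST, the LCA of p=26, q=33 is the first node v on the
root-to-leaf path with p <= v <= q (go left if both < v, right if both > v).
Walk from root:
  at 22: both 26 and 33 > 22, go right
  at 24: both 26 and 33 > 24, go right
  at 48: both 26 and 33 < 48, go left
  at 26: 26 <= 26 <= 33, this is the LCA
LCA = 26


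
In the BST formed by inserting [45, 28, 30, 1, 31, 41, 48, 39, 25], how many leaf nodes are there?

Tree built from: [45, 28, 30, 1, 31, 41, 48, 39, 25]
Tree (level-order array): [45, 28, 48, 1, 30, None, None, None, 25, None, 31, None, None, None, 41, 39]
Rule: A leaf has 0 children.
Per-node child counts:
  node 45: 2 child(ren)
  node 28: 2 child(ren)
  node 1: 1 child(ren)
  node 25: 0 child(ren)
  node 30: 1 child(ren)
  node 31: 1 child(ren)
  node 41: 1 child(ren)
  node 39: 0 child(ren)
  node 48: 0 child(ren)
Matching nodes: [25, 39, 48]
Count of leaf nodes: 3


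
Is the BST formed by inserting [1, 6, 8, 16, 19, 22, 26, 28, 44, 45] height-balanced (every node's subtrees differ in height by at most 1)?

Tree (level-order array): [1, None, 6, None, 8, None, 16, None, 19, None, 22, None, 26, None, 28, None, 44, None, 45]
Definition: a tree is height-balanced if, at every node, |h(left) - h(right)| <= 1 (empty subtree has height -1).
Bottom-up per-node check:
  node 45: h_left=-1, h_right=-1, diff=0 [OK], height=0
  node 44: h_left=-1, h_right=0, diff=1 [OK], height=1
  node 28: h_left=-1, h_right=1, diff=2 [FAIL (|-1-1|=2 > 1)], height=2
  node 26: h_left=-1, h_right=2, diff=3 [FAIL (|-1-2|=3 > 1)], height=3
  node 22: h_left=-1, h_right=3, diff=4 [FAIL (|-1-3|=4 > 1)], height=4
  node 19: h_left=-1, h_right=4, diff=5 [FAIL (|-1-4|=5 > 1)], height=5
  node 16: h_left=-1, h_right=5, diff=6 [FAIL (|-1-5|=6 > 1)], height=6
  node 8: h_left=-1, h_right=6, diff=7 [FAIL (|-1-6|=7 > 1)], height=7
  node 6: h_left=-1, h_right=7, diff=8 [FAIL (|-1-7|=8 > 1)], height=8
  node 1: h_left=-1, h_right=8, diff=9 [FAIL (|-1-8|=9 > 1)], height=9
Node 28 violates the condition: |-1 - 1| = 2 > 1.
Result: Not balanced


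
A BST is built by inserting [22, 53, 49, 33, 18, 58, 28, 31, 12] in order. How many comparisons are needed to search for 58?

Search path for 58: 22 -> 53 -> 58
Found: True
Comparisons: 3


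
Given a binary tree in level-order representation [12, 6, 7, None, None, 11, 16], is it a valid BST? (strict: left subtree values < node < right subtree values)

Level-order array: [12, 6, 7, None, None, 11, 16]
Validate using subtree bounds (lo, hi): at each node, require lo < value < hi,
then recurse left with hi=value and right with lo=value.
Preorder trace (stopping at first violation):
  at node 12 with bounds (-inf, +inf): OK
  at node 6 with bounds (-inf, 12): OK
  at node 7 with bounds (12, +inf): VIOLATION
Node 7 violates its bound: not (12 < 7 < +inf).
Result: Not a valid BST


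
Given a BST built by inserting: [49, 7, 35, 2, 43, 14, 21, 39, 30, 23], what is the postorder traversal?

Tree insertion order: [49, 7, 35, 2, 43, 14, 21, 39, 30, 23]
Tree (level-order array): [49, 7, None, 2, 35, None, None, 14, 43, None, 21, 39, None, None, 30, None, None, 23]
Postorder traversal: [2, 23, 30, 21, 14, 39, 43, 35, 7, 49]


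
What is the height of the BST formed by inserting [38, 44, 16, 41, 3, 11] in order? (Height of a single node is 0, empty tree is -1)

Insertion order: [38, 44, 16, 41, 3, 11]
Tree (level-order array): [38, 16, 44, 3, None, 41, None, None, 11]
Compute height bottom-up (empty subtree = -1):
  height(11) = 1 + max(-1, -1) = 0
  height(3) = 1 + max(-1, 0) = 1
  height(16) = 1 + max(1, -1) = 2
  height(41) = 1 + max(-1, -1) = 0
  height(44) = 1 + max(0, -1) = 1
  height(38) = 1 + max(2, 1) = 3
Height = 3


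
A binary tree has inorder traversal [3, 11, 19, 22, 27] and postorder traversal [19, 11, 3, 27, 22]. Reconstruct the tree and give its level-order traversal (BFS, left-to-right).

Inorder:   [3, 11, 19, 22, 27]
Postorder: [19, 11, 3, 27, 22]
Algorithm: postorder visits root last, so walk postorder right-to-left;
each value is the root of the current inorder slice — split it at that
value, recurse on the right subtree first, then the left.
Recursive splits:
  root=22; inorder splits into left=[3, 11, 19], right=[27]
  root=27; inorder splits into left=[], right=[]
  root=3; inorder splits into left=[], right=[11, 19]
  root=11; inorder splits into left=[], right=[19]
  root=19; inorder splits into left=[], right=[]
Reconstructed level-order: [22, 3, 27, 11, 19]


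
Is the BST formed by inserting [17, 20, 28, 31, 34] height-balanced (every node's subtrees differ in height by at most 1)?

Tree (level-order array): [17, None, 20, None, 28, None, 31, None, 34]
Definition: a tree is height-balanced if, at every node, |h(left) - h(right)| <= 1 (empty subtree has height -1).
Bottom-up per-node check:
  node 34: h_left=-1, h_right=-1, diff=0 [OK], height=0
  node 31: h_left=-1, h_right=0, diff=1 [OK], height=1
  node 28: h_left=-1, h_right=1, diff=2 [FAIL (|-1-1|=2 > 1)], height=2
  node 20: h_left=-1, h_right=2, diff=3 [FAIL (|-1-2|=3 > 1)], height=3
  node 17: h_left=-1, h_right=3, diff=4 [FAIL (|-1-3|=4 > 1)], height=4
Node 28 violates the condition: |-1 - 1| = 2 > 1.
Result: Not balanced


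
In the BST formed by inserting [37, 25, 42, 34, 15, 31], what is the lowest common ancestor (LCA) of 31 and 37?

Tree insertion order: [37, 25, 42, 34, 15, 31]
Tree (level-order array): [37, 25, 42, 15, 34, None, None, None, None, 31]
In a BST, the LCA of p=31, q=37 is the first node v on the
root-to-leaf path with p <= v <= q (go left if both < v, right if both > v).
Walk from root:
  at 37: 31 <= 37 <= 37, this is the LCA
LCA = 37


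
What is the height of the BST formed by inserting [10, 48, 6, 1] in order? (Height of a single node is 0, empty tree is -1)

Insertion order: [10, 48, 6, 1]
Tree (level-order array): [10, 6, 48, 1]
Compute height bottom-up (empty subtree = -1):
  height(1) = 1 + max(-1, -1) = 0
  height(6) = 1 + max(0, -1) = 1
  height(48) = 1 + max(-1, -1) = 0
  height(10) = 1 + max(1, 0) = 2
Height = 2


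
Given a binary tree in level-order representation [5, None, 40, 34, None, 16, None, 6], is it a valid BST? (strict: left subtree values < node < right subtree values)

Level-order array: [5, None, 40, 34, None, 16, None, 6]
Validate using subtree bounds (lo, hi): at each node, require lo < value < hi,
then recurse left with hi=value and right with lo=value.
Preorder trace (stopping at first violation):
  at node 5 with bounds (-inf, +inf): OK
  at node 40 with bounds (5, +inf): OK
  at node 34 with bounds (5, 40): OK
  at node 16 with bounds (5, 34): OK
  at node 6 with bounds (5, 16): OK
No violation found at any node.
Result: Valid BST


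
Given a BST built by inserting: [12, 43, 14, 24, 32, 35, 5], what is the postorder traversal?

Tree insertion order: [12, 43, 14, 24, 32, 35, 5]
Tree (level-order array): [12, 5, 43, None, None, 14, None, None, 24, None, 32, None, 35]
Postorder traversal: [5, 35, 32, 24, 14, 43, 12]


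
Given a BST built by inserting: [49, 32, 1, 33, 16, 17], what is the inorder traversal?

Tree insertion order: [49, 32, 1, 33, 16, 17]
Tree (level-order array): [49, 32, None, 1, 33, None, 16, None, None, None, 17]
Inorder traversal: [1, 16, 17, 32, 33, 49]


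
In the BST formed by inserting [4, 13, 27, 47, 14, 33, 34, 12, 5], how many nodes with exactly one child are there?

Tree built from: [4, 13, 27, 47, 14, 33, 34, 12, 5]
Tree (level-order array): [4, None, 13, 12, 27, 5, None, 14, 47, None, None, None, None, 33, None, None, 34]
Rule: These are nodes with exactly 1 non-null child.
Per-node child counts:
  node 4: 1 child(ren)
  node 13: 2 child(ren)
  node 12: 1 child(ren)
  node 5: 0 child(ren)
  node 27: 2 child(ren)
  node 14: 0 child(ren)
  node 47: 1 child(ren)
  node 33: 1 child(ren)
  node 34: 0 child(ren)
Matching nodes: [4, 12, 47, 33]
Count of nodes with exactly one child: 4


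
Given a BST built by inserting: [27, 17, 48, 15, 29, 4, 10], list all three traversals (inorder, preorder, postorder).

Tree insertion order: [27, 17, 48, 15, 29, 4, 10]
Tree (level-order array): [27, 17, 48, 15, None, 29, None, 4, None, None, None, None, 10]
Inorder (L, root, R): [4, 10, 15, 17, 27, 29, 48]
Preorder (root, L, R): [27, 17, 15, 4, 10, 48, 29]
Postorder (L, R, root): [10, 4, 15, 17, 29, 48, 27]


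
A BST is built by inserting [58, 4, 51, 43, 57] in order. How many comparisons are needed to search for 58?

Search path for 58: 58
Found: True
Comparisons: 1


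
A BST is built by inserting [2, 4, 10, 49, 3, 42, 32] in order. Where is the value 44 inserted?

Starting tree (level order): [2, None, 4, 3, 10, None, None, None, 49, 42, None, 32]
Insertion path: 2 -> 4 -> 10 -> 49 -> 42
Result: insert 44 as right child of 42
Final tree (level order): [2, None, 4, 3, 10, None, None, None, 49, 42, None, 32, 44]


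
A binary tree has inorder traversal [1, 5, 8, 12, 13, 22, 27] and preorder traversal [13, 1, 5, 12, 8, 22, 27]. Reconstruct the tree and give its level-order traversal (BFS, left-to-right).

Inorder:  [1, 5, 8, 12, 13, 22, 27]
Preorder: [13, 1, 5, 12, 8, 22, 27]
Algorithm: preorder visits root first, so consume preorder in order;
for each root, split the current inorder slice at that value into
left-subtree inorder and right-subtree inorder, then recurse.
Recursive splits:
  root=13; inorder splits into left=[1, 5, 8, 12], right=[22, 27]
  root=1; inorder splits into left=[], right=[5, 8, 12]
  root=5; inorder splits into left=[], right=[8, 12]
  root=12; inorder splits into left=[8], right=[]
  root=8; inorder splits into left=[], right=[]
  root=22; inorder splits into left=[], right=[27]
  root=27; inorder splits into left=[], right=[]
Reconstructed level-order: [13, 1, 22, 5, 27, 12, 8]


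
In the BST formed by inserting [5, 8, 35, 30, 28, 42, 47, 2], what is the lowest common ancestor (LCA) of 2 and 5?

Tree insertion order: [5, 8, 35, 30, 28, 42, 47, 2]
Tree (level-order array): [5, 2, 8, None, None, None, 35, 30, 42, 28, None, None, 47]
In a BST, the LCA of p=2, q=5 is the first node v on the
root-to-leaf path with p <= v <= q (go left if both < v, right if both > v).
Walk from root:
  at 5: 2 <= 5 <= 5, this is the LCA
LCA = 5


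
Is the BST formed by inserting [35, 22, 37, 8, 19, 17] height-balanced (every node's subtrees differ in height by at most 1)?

Tree (level-order array): [35, 22, 37, 8, None, None, None, None, 19, 17]
Definition: a tree is height-balanced if, at every node, |h(left) - h(right)| <= 1 (empty subtree has height -1).
Bottom-up per-node check:
  node 17: h_left=-1, h_right=-1, diff=0 [OK], height=0
  node 19: h_left=0, h_right=-1, diff=1 [OK], height=1
  node 8: h_left=-1, h_right=1, diff=2 [FAIL (|-1-1|=2 > 1)], height=2
  node 22: h_left=2, h_right=-1, diff=3 [FAIL (|2--1|=3 > 1)], height=3
  node 37: h_left=-1, h_right=-1, diff=0 [OK], height=0
  node 35: h_left=3, h_right=0, diff=3 [FAIL (|3-0|=3 > 1)], height=4
Node 8 violates the condition: |-1 - 1| = 2 > 1.
Result: Not balanced


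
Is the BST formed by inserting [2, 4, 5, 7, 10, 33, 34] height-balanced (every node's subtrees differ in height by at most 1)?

Tree (level-order array): [2, None, 4, None, 5, None, 7, None, 10, None, 33, None, 34]
Definition: a tree is height-balanced if, at every node, |h(left) - h(right)| <= 1 (empty subtree has height -1).
Bottom-up per-node check:
  node 34: h_left=-1, h_right=-1, diff=0 [OK], height=0
  node 33: h_left=-1, h_right=0, diff=1 [OK], height=1
  node 10: h_left=-1, h_right=1, diff=2 [FAIL (|-1-1|=2 > 1)], height=2
  node 7: h_left=-1, h_right=2, diff=3 [FAIL (|-1-2|=3 > 1)], height=3
  node 5: h_left=-1, h_right=3, diff=4 [FAIL (|-1-3|=4 > 1)], height=4
  node 4: h_left=-1, h_right=4, diff=5 [FAIL (|-1-4|=5 > 1)], height=5
  node 2: h_left=-1, h_right=5, diff=6 [FAIL (|-1-5|=6 > 1)], height=6
Node 10 violates the condition: |-1 - 1| = 2 > 1.
Result: Not balanced


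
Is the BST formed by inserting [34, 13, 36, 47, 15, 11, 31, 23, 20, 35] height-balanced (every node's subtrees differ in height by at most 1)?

Tree (level-order array): [34, 13, 36, 11, 15, 35, 47, None, None, None, 31, None, None, None, None, 23, None, 20]
Definition: a tree is height-balanced if, at every node, |h(left) - h(right)| <= 1 (empty subtree has height -1).
Bottom-up per-node check:
  node 11: h_left=-1, h_right=-1, diff=0 [OK], height=0
  node 20: h_left=-1, h_right=-1, diff=0 [OK], height=0
  node 23: h_left=0, h_right=-1, diff=1 [OK], height=1
  node 31: h_left=1, h_right=-1, diff=2 [FAIL (|1--1|=2 > 1)], height=2
  node 15: h_left=-1, h_right=2, diff=3 [FAIL (|-1-2|=3 > 1)], height=3
  node 13: h_left=0, h_right=3, diff=3 [FAIL (|0-3|=3 > 1)], height=4
  node 35: h_left=-1, h_right=-1, diff=0 [OK], height=0
  node 47: h_left=-1, h_right=-1, diff=0 [OK], height=0
  node 36: h_left=0, h_right=0, diff=0 [OK], height=1
  node 34: h_left=4, h_right=1, diff=3 [FAIL (|4-1|=3 > 1)], height=5
Node 31 violates the condition: |1 - -1| = 2 > 1.
Result: Not balanced


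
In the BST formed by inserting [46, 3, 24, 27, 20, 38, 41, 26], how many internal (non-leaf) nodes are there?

Tree built from: [46, 3, 24, 27, 20, 38, 41, 26]
Tree (level-order array): [46, 3, None, None, 24, 20, 27, None, None, 26, 38, None, None, None, 41]
Rule: An internal node has at least one child.
Per-node child counts:
  node 46: 1 child(ren)
  node 3: 1 child(ren)
  node 24: 2 child(ren)
  node 20: 0 child(ren)
  node 27: 2 child(ren)
  node 26: 0 child(ren)
  node 38: 1 child(ren)
  node 41: 0 child(ren)
Matching nodes: [46, 3, 24, 27, 38]
Count of internal (non-leaf) nodes: 5


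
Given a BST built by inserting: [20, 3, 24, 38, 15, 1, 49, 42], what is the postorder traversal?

Tree insertion order: [20, 3, 24, 38, 15, 1, 49, 42]
Tree (level-order array): [20, 3, 24, 1, 15, None, 38, None, None, None, None, None, 49, 42]
Postorder traversal: [1, 15, 3, 42, 49, 38, 24, 20]


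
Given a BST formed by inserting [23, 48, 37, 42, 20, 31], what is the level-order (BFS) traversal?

Tree insertion order: [23, 48, 37, 42, 20, 31]
Tree (level-order array): [23, 20, 48, None, None, 37, None, 31, 42]
BFS from the root, enqueuing left then right child of each popped node:
  queue [23] -> pop 23, enqueue [20, 48], visited so far: [23]
  queue [20, 48] -> pop 20, enqueue [none], visited so far: [23, 20]
  queue [48] -> pop 48, enqueue [37], visited so far: [23, 20, 48]
  queue [37] -> pop 37, enqueue [31, 42], visited so far: [23, 20, 48, 37]
  queue [31, 42] -> pop 31, enqueue [none], visited so far: [23, 20, 48, 37, 31]
  queue [42] -> pop 42, enqueue [none], visited so far: [23, 20, 48, 37, 31, 42]
Result: [23, 20, 48, 37, 31, 42]


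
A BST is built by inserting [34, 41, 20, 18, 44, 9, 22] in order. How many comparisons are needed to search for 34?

Search path for 34: 34
Found: True
Comparisons: 1


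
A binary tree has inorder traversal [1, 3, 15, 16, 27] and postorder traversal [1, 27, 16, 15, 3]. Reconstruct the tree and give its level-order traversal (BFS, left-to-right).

Inorder:   [1, 3, 15, 16, 27]
Postorder: [1, 27, 16, 15, 3]
Algorithm: postorder visits root last, so walk postorder right-to-left;
each value is the root of the current inorder slice — split it at that
value, recurse on the right subtree first, then the left.
Recursive splits:
  root=3; inorder splits into left=[1], right=[15, 16, 27]
  root=15; inorder splits into left=[], right=[16, 27]
  root=16; inorder splits into left=[], right=[27]
  root=27; inorder splits into left=[], right=[]
  root=1; inorder splits into left=[], right=[]
Reconstructed level-order: [3, 1, 15, 16, 27]


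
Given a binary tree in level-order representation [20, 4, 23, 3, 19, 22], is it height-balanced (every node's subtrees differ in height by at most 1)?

Tree (level-order array): [20, 4, 23, 3, 19, 22]
Definition: a tree is height-balanced if, at every node, |h(left) - h(right)| <= 1 (empty subtree has height -1).
Bottom-up per-node check:
  node 3: h_left=-1, h_right=-1, diff=0 [OK], height=0
  node 19: h_left=-1, h_right=-1, diff=0 [OK], height=0
  node 4: h_left=0, h_right=0, diff=0 [OK], height=1
  node 22: h_left=-1, h_right=-1, diff=0 [OK], height=0
  node 23: h_left=0, h_right=-1, diff=1 [OK], height=1
  node 20: h_left=1, h_right=1, diff=0 [OK], height=2
All nodes satisfy the balance condition.
Result: Balanced


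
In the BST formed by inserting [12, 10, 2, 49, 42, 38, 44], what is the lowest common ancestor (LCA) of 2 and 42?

Tree insertion order: [12, 10, 2, 49, 42, 38, 44]
Tree (level-order array): [12, 10, 49, 2, None, 42, None, None, None, 38, 44]
In a BST, the LCA of p=2, q=42 is the first node v on the
root-to-leaf path with p <= v <= q (go left if both < v, right if both > v).
Walk from root:
  at 12: 2 <= 12 <= 42, this is the LCA
LCA = 12


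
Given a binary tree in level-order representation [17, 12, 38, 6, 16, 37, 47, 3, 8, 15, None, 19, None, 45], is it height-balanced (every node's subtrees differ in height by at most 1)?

Tree (level-order array): [17, 12, 38, 6, 16, 37, 47, 3, 8, 15, None, 19, None, 45]
Definition: a tree is height-balanced if, at every node, |h(left) - h(right)| <= 1 (empty subtree has height -1).
Bottom-up per-node check:
  node 3: h_left=-1, h_right=-1, diff=0 [OK], height=0
  node 8: h_left=-1, h_right=-1, diff=0 [OK], height=0
  node 6: h_left=0, h_right=0, diff=0 [OK], height=1
  node 15: h_left=-1, h_right=-1, diff=0 [OK], height=0
  node 16: h_left=0, h_right=-1, diff=1 [OK], height=1
  node 12: h_left=1, h_right=1, diff=0 [OK], height=2
  node 19: h_left=-1, h_right=-1, diff=0 [OK], height=0
  node 37: h_left=0, h_right=-1, diff=1 [OK], height=1
  node 45: h_left=-1, h_right=-1, diff=0 [OK], height=0
  node 47: h_left=0, h_right=-1, diff=1 [OK], height=1
  node 38: h_left=1, h_right=1, diff=0 [OK], height=2
  node 17: h_left=2, h_right=2, diff=0 [OK], height=3
All nodes satisfy the balance condition.
Result: Balanced


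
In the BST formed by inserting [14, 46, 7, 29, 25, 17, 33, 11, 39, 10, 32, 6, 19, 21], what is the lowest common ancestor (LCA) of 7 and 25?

Tree insertion order: [14, 46, 7, 29, 25, 17, 33, 11, 39, 10, 32, 6, 19, 21]
Tree (level-order array): [14, 7, 46, 6, 11, 29, None, None, None, 10, None, 25, 33, None, None, 17, None, 32, 39, None, 19, None, None, None, None, None, 21]
In a BST, the LCA of p=7, q=25 is the first node v on the
root-to-leaf path with p <= v <= q (go left if both < v, right if both > v).
Walk from root:
  at 14: 7 <= 14 <= 25, this is the LCA
LCA = 14


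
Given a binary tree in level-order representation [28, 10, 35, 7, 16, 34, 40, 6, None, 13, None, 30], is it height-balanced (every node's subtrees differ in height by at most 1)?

Tree (level-order array): [28, 10, 35, 7, 16, 34, 40, 6, None, 13, None, 30]
Definition: a tree is height-balanced if, at every node, |h(left) - h(right)| <= 1 (empty subtree has height -1).
Bottom-up per-node check:
  node 6: h_left=-1, h_right=-1, diff=0 [OK], height=0
  node 7: h_left=0, h_right=-1, diff=1 [OK], height=1
  node 13: h_left=-1, h_right=-1, diff=0 [OK], height=0
  node 16: h_left=0, h_right=-1, diff=1 [OK], height=1
  node 10: h_left=1, h_right=1, diff=0 [OK], height=2
  node 30: h_left=-1, h_right=-1, diff=0 [OK], height=0
  node 34: h_left=0, h_right=-1, diff=1 [OK], height=1
  node 40: h_left=-1, h_right=-1, diff=0 [OK], height=0
  node 35: h_left=1, h_right=0, diff=1 [OK], height=2
  node 28: h_left=2, h_right=2, diff=0 [OK], height=3
All nodes satisfy the balance condition.
Result: Balanced


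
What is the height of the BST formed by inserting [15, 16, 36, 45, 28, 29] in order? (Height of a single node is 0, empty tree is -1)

Insertion order: [15, 16, 36, 45, 28, 29]
Tree (level-order array): [15, None, 16, None, 36, 28, 45, None, 29]
Compute height bottom-up (empty subtree = -1):
  height(29) = 1 + max(-1, -1) = 0
  height(28) = 1 + max(-1, 0) = 1
  height(45) = 1 + max(-1, -1) = 0
  height(36) = 1 + max(1, 0) = 2
  height(16) = 1 + max(-1, 2) = 3
  height(15) = 1 + max(-1, 3) = 4
Height = 4


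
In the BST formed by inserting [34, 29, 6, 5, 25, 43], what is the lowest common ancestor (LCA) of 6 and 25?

Tree insertion order: [34, 29, 6, 5, 25, 43]
Tree (level-order array): [34, 29, 43, 6, None, None, None, 5, 25]
In a BST, the LCA of p=6, q=25 is the first node v on the
root-to-leaf path with p <= v <= q (go left if both < v, right if both > v).
Walk from root:
  at 34: both 6 and 25 < 34, go left
  at 29: both 6 and 25 < 29, go left
  at 6: 6 <= 6 <= 25, this is the LCA
LCA = 6


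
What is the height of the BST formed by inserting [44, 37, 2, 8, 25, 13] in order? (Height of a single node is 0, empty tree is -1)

Insertion order: [44, 37, 2, 8, 25, 13]
Tree (level-order array): [44, 37, None, 2, None, None, 8, None, 25, 13]
Compute height bottom-up (empty subtree = -1):
  height(13) = 1 + max(-1, -1) = 0
  height(25) = 1 + max(0, -1) = 1
  height(8) = 1 + max(-1, 1) = 2
  height(2) = 1 + max(-1, 2) = 3
  height(37) = 1 + max(3, -1) = 4
  height(44) = 1 + max(4, -1) = 5
Height = 5


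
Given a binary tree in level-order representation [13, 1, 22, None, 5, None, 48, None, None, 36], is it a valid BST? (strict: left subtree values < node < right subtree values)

Level-order array: [13, 1, 22, None, 5, None, 48, None, None, 36]
Validate using subtree bounds (lo, hi): at each node, require lo < value < hi,
then recurse left with hi=value and right with lo=value.
Preorder trace (stopping at first violation):
  at node 13 with bounds (-inf, +inf): OK
  at node 1 with bounds (-inf, 13): OK
  at node 5 with bounds (1, 13): OK
  at node 22 with bounds (13, +inf): OK
  at node 48 with bounds (22, +inf): OK
  at node 36 with bounds (22, 48): OK
No violation found at any node.
Result: Valid BST


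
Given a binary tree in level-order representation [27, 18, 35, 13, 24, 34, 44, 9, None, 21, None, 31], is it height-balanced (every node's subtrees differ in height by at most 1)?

Tree (level-order array): [27, 18, 35, 13, 24, 34, 44, 9, None, 21, None, 31]
Definition: a tree is height-balanced if, at every node, |h(left) - h(right)| <= 1 (empty subtree has height -1).
Bottom-up per-node check:
  node 9: h_left=-1, h_right=-1, diff=0 [OK], height=0
  node 13: h_left=0, h_right=-1, diff=1 [OK], height=1
  node 21: h_left=-1, h_right=-1, diff=0 [OK], height=0
  node 24: h_left=0, h_right=-1, diff=1 [OK], height=1
  node 18: h_left=1, h_right=1, diff=0 [OK], height=2
  node 31: h_left=-1, h_right=-1, diff=0 [OK], height=0
  node 34: h_left=0, h_right=-1, diff=1 [OK], height=1
  node 44: h_left=-1, h_right=-1, diff=0 [OK], height=0
  node 35: h_left=1, h_right=0, diff=1 [OK], height=2
  node 27: h_left=2, h_right=2, diff=0 [OK], height=3
All nodes satisfy the balance condition.
Result: Balanced


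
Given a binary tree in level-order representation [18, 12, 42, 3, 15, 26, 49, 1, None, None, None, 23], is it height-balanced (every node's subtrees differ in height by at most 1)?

Tree (level-order array): [18, 12, 42, 3, 15, 26, 49, 1, None, None, None, 23]
Definition: a tree is height-balanced if, at every node, |h(left) - h(right)| <= 1 (empty subtree has height -1).
Bottom-up per-node check:
  node 1: h_left=-1, h_right=-1, diff=0 [OK], height=0
  node 3: h_left=0, h_right=-1, diff=1 [OK], height=1
  node 15: h_left=-1, h_right=-1, diff=0 [OK], height=0
  node 12: h_left=1, h_right=0, diff=1 [OK], height=2
  node 23: h_left=-1, h_right=-1, diff=0 [OK], height=0
  node 26: h_left=0, h_right=-1, diff=1 [OK], height=1
  node 49: h_left=-1, h_right=-1, diff=0 [OK], height=0
  node 42: h_left=1, h_right=0, diff=1 [OK], height=2
  node 18: h_left=2, h_right=2, diff=0 [OK], height=3
All nodes satisfy the balance condition.
Result: Balanced


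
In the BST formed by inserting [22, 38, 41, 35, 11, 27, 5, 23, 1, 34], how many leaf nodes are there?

Tree built from: [22, 38, 41, 35, 11, 27, 5, 23, 1, 34]
Tree (level-order array): [22, 11, 38, 5, None, 35, 41, 1, None, 27, None, None, None, None, None, 23, 34]
Rule: A leaf has 0 children.
Per-node child counts:
  node 22: 2 child(ren)
  node 11: 1 child(ren)
  node 5: 1 child(ren)
  node 1: 0 child(ren)
  node 38: 2 child(ren)
  node 35: 1 child(ren)
  node 27: 2 child(ren)
  node 23: 0 child(ren)
  node 34: 0 child(ren)
  node 41: 0 child(ren)
Matching nodes: [1, 23, 34, 41]
Count of leaf nodes: 4


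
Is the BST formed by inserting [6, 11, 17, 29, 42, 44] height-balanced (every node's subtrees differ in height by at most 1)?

Tree (level-order array): [6, None, 11, None, 17, None, 29, None, 42, None, 44]
Definition: a tree is height-balanced if, at every node, |h(left) - h(right)| <= 1 (empty subtree has height -1).
Bottom-up per-node check:
  node 44: h_left=-1, h_right=-1, diff=0 [OK], height=0
  node 42: h_left=-1, h_right=0, diff=1 [OK], height=1
  node 29: h_left=-1, h_right=1, diff=2 [FAIL (|-1-1|=2 > 1)], height=2
  node 17: h_left=-1, h_right=2, diff=3 [FAIL (|-1-2|=3 > 1)], height=3
  node 11: h_left=-1, h_right=3, diff=4 [FAIL (|-1-3|=4 > 1)], height=4
  node 6: h_left=-1, h_right=4, diff=5 [FAIL (|-1-4|=5 > 1)], height=5
Node 29 violates the condition: |-1 - 1| = 2 > 1.
Result: Not balanced


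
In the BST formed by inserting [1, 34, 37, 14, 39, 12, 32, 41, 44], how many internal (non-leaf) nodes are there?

Tree built from: [1, 34, 37, 14, 39, 12, 32, 41, 44]
Tree (level-order array): [1, None, 34, 14, 37, 12, 32, None, 39, None, None, None, None, None, 41, None, 44]
Rule: An internal node has at least one child.
Per-node child counts:
  node 1: 1 child(ren)
  node 34: 2 child(ren)
  node 14: 2 child(ren)
  node 12: 0 child(ren)
  node 32: 0 child(ren)
  node 37: 1 child(ren)
  node 39: 1 child(ren)
  node 41: 1 child(ren)
  node 44: 0 child(ren)
Matching nodes: [1, 34, 14, 37, 39, 41]
Count of internal (non-leaf) nodes: 6


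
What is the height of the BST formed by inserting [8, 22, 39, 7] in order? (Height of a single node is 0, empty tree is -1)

Insertion order: [8, 22, 39, 7]
Tree (level-order array): [8, 7, 22, None, None, None, 39]
Compute height bottom-up (empty subtree = -1):
  height(7) = 1 + max(-1, -1) = 0
  height(39) = 1 + max(-1, -1) = 0
  height(22) = 1 + max(-1, 0) = 1
  height(8) = 1 + max(0, 1) = 2
Height = 2


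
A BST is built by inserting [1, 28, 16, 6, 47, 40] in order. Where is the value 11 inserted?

Starting tree (level order): [1, None, 28, 16, 47, 6, None, 40]
Insertion path: 1 -> 28 -> 16 -> 6
Result: insert 11 as right child of 6
Final tree (level order): [1, None, 28, 16, 47, 6, None, 40, None, None, 11]


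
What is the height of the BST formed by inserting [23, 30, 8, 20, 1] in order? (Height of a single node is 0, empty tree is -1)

Insertion order: [23, 30, 8, 20, 1]
Tree (level-order array): [23, 8, 30, 1, 20]
Compute height bottom-up (empty subtree = -1):
  height(1) = 1 + max(-1, -1) = 0
  height(20) = 1 + max(-1, -1) = 0
  height(8) = 1 + max(0, 0) = 1
  height(30) = 1 + max(-1, -1) = 0
  height(23) = 1 + max(1, 0) = 2
Height = 2


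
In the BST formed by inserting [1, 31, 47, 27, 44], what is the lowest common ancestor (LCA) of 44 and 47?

Tree insertion order: [1, 31, 47, 27, 44]
Tree (level-order array): [1, None, 31, 27, 47, None, None, 44]
In a BST, the LCA of p=44, q=47 is the first node v on the
root-to-leaf path with p <= v <= q (go left if both < v, right if both > v).
Walk from root:
  at 1: both 44 and 47 > 1, go right
  at 31: both 44 and 47 > 31, go right
  at 47: 44 <= 47 <= 47, this is the LCA
LCA = 47


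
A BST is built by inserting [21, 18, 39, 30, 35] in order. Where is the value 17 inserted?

Starting tree (level order): [21, 18, 39, None, None, 30, None, None, 35]
Insertion path: 21 -> 18
Result: insert 17 as left child of 18
Final tree (level order): [21, 18, 39, 17, None, 30, None, None, None, None, 35]


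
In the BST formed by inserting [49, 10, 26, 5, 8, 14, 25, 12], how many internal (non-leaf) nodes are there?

Tree built from: [49, 10, 26, 5, 8, 14, 25, 12]
Tree (level-order array): [49, 10, None, 5, 26, None, 8, 14, None, None, None, 12, 25]
Rule: An internal node has at least one child.
Per-node child counts:
  node 49: 1 child(ren)
  node 10: 2 child(ren)
  node 5: 1 child(ren)
  node 8: 0 child(ren)
  node 26: 1 child(ren)
  node 14: 2 child(ren)
  node 12: 0 child(ren)
  node 25: 0 child(ren)
Matching nodes: [49, 10, 5, 26, 14]
Count of internal (non-leaf) nodes: 5


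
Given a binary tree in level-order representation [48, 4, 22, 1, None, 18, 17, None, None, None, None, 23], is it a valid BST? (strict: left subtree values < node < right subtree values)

Level-order array: [48, 4, 22, 1, None, 18, 17, None, None, None, None, 23]
Validate using subtree bounds (lo, hi): at each node, require lo < value < hi,
then recurse left with hi=value and right with lo=value.
Preorder trace (stopping at first violation):
  at node 48 with bounds (-inf, +inf): OK
  at node 4 with bounds (-inf, 48): OK
  at node 1 with bounds (-inf, 4): OK
  at node 22 with bounds (48, +inf): VIOLATION
Node 22 violates its bound: not (48 < 22 < +inf).
Result: Not a valid BST


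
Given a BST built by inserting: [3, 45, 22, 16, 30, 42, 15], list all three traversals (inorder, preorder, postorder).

Tree insertion order: [3, 45, 22, 16, 30, 42, 15]
Tree (level-order array): [3, None, 45, 22, None, 16, 30, 15, None, None, 42]
Inorder (L, root, R): [3, 15, 16, 22, 30, 42, 45]
Preorder (root, L, R): [3, 45, 22, 16, 15, 30, 42]
Postorder (L, R, root): [15, 16, 42, 30, 22, 45, 3]


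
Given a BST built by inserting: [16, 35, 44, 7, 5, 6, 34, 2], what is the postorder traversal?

Tree insertion order: [16, 35, 44, 7, 5, 6, 34, 2]
Tree (level-order array): [16, 7, 35, 5, None, 34, 44, 2, 6]
Postorder traversal: [2, 6, 5, 7, 34, 44, 35, 16]


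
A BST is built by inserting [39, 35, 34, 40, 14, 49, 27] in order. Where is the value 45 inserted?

Starting tree (level order): [39, 35, 40, 34, None, None, 49, 14, None, None, None, None, 27]
Insertion path: 39 -> 40 -> 49
Result: insert 45 as left child of 49
Final tree (level order): [39, 35, 40, 34, None, None, 49, 14, None, 45, None, None, 27]


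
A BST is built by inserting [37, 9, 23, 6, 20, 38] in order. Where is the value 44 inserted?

Starting tree (level order): [37, 9, 38, 6, 23, None, None, None, None, 20]
Insertion path: 37 -> 38
Result: insert 44 as right child of 38
Final tree (level order): [37, 9, 38, 6, 23, None, 44, None, None, 20]


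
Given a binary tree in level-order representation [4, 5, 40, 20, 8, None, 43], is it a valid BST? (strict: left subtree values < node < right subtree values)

Level-order array: [4, 5, 40, 20, 8, None, 43]
Validate using subtree bounds (lo, hi): at each node, require lo < value < hi,
then recurse left with hi=value and right with lo=value.
Preorder trace (stopping at first violation):
  at node 4 with bounds (-inf, +inf): OK
  at node 5 with bounds (-inf, 4): VIOLATION
Node 5 violates its bound: not (-inf < 5 < 4).
Result: Not a valid BST


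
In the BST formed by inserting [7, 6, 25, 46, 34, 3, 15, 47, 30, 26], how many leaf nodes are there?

Tree built from: [7, 6, 25, 46, 34, 3, 15, 47, 30, 26]
Tree (level-order array): [7, 6, 25, 3, None, 15, 46, None, None, None, None, 34, 47, 30, None, None, None, 26]
Rule: A leaf has 0 children.
Per-node child counts:
  node 7: 2 child(ren)
  node 6: 1 child(ren)
  node 3: 0 child(ren)
  node 25: 2 child(ren)
  node 15: 0 child(ren)
  node 46: 2 child(ren)
  node 34: 1 child(ren)
  node 30: 1 child(ren)
  node 26: 0 child(ren)
  node 47: 0 child(ren)
Matching nodes: [3, 15, 26, 47]
Count of leaf nodes: 4


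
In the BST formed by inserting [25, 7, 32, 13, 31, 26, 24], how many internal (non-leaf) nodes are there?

Tree built from: [25, 7, 32, 13, 31, 26, 24]
Tree (level-order array): [25, 7, 32, None, 13, 31, None, None, 24, 26]
Rule: An internal node has at least one child.
Per-node child counts:
  node 25: 2 child(ren)
  node 7: 1 child(ren)
  node 13: 1 child(ren)
  node 24: 0 child(ren)
  node 32: 1 child(ren)
  node 31: 1 child(ren)
  node 26: 0 child(ren)
Matching nodes: [25, 7, 13, 32, 31]
Count of internal (non-leaf) nodes: 5


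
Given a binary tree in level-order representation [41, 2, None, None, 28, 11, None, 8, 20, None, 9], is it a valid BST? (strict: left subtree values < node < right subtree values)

Level-order array: [41, 2, None, None, 28, 11, None, 8, 20, None, 9]
Validate using subtree bounds (lo, hi): at each node, require lo < value < hi,
then recurse left with hi=value and right with lo=value.
Preorder trace (stopping at first violation):
  at node 41 with bounds (-inf, +inf): OK
  at node 2 with bounds (-inf, 41): OK
  at node 28 with bounds (2, 41): OK
  at node 11 with bounds (2, 28): OK
  at node 8 with bounds (2, 11): OK
  at node 9 with bounds (8, 11): OK
  at node 20 with bounds (11, 28): OK
No violation found at any node.
Result: Valid BST


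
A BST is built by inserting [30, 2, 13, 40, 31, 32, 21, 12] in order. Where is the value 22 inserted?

Starting tree (level order): [30, 2, 40, None, 13, 31, None, 12, 21, None, 32]
Insertion path: 30 -> 2 -> 13 -> 21
Result: insert 22 as right child of 21
Final tree (level order): [30, 2, 40, None, 13, 31, None, 12, 21, None, 32, None, None, None, 22]


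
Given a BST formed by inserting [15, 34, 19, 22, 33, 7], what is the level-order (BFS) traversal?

Tree insertion order: [15, 34, 19, 22, 33, 7]
Tree (level-order array): [15, 7, 34, None, None, 19, None, None, 22, None, 33]
BFS from the root, enqueuing left then right child of each popped node:
  queue [15] -> pop 15, enqueue [7, 34], visited so far: [15]
  queue [7, 34] -> pop 7, enqueue [none], visited so far: [15, 7]
  queue [34] -> pop 34, enqueue [19], visited so far: [15, 7, 34]
  queue [19] -> pop 19, enqueue [22], visited so far: [15, 7, 34, 19]
  queue [22] -> pop 22, enqueue [33], visited so far: [15, 7, 34, 19, 22]
  queue [33] -> pop 33, enqueue [none], visited so far: [15, 7, 34, 19, 22, 33]
Result: [15, 7, 34, 19, 22, 33]


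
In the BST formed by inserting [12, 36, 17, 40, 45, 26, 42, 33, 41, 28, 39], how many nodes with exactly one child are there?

Tree built from: [12, 36, 17, 40, 45, 26, 42, 33, 41, 28, 39]
Tree (level-order array): [12, None, 36, 17, 40, None, 26, 39, 45, None, 33, None, None, 42, None, 28, None, 41]
Rule: These are nodes with exactly 1 non-null child.
Per-node child counts:
  node 12: 1 child(ren)
  node 36: 2 child(ren)
  node 17: 1 child(ren)
  node 26: 1 child(ren)
  node 33: 1 child(ren)
  node 28: 0 child(ren)
  node 40: 2 child(ren)
  node 39: 0 child(ren)
  node 45: 1 child(ren)
  node 42: 1 child(ren)
  node 41: 0 child(ren)
Matching nodes: [12, 17, 26, 33, 45, 42]
Count of nodes with exactly one child: 6


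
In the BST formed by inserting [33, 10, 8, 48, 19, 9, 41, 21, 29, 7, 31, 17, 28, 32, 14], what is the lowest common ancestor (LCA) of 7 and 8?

Tree insertion order: [33, 10, 8, 48, 19, 9, 41, 21, 29, 7, 31, 17, 28, 32, 14]
Tree (level-order array): [33, 10, 48, 8, 19, 41, None, 7, 9, 17, 21, None, None, None, None, None, None, 14, None, None, 29, None, None, 28, 31, None, None, None, 32]
In a BST, the LCA of p=7, q=8 is the first node v on the
root-to-leaf path with p <= v <= q (go left if both < v, right if both > v).
Walk from root:
  at 33: both 7 and 8 < 33, go left
  at 10: both 7 and 8 < 10, go left
  at 8: 7 <= 8 <= 8, this is the LCA
LCA = 8


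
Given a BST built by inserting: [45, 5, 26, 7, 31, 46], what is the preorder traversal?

Tree insertion order: [45, 5, 26, 7, 31, 46]
Tree (level-order array): [45, 5, 46, None, 26, None, None, 7, 31]
Preorder traversal: [45, 5, 26, 7, 31, 46]


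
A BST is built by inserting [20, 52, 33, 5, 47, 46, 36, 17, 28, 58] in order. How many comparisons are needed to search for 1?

Search path for 1: 20 -> 5
Found: False
Comparisons: 2


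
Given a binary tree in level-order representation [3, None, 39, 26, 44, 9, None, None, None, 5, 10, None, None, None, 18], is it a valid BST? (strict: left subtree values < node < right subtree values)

Level-order array: [3, None, 39, 26, 44, 9, None, None, None, 5, 10, None, None, None, 18]
Validate using subtree bounds (lo, hi): at each node, require lo < value < hi,
then recurse left with hi=value and right with lo=value.
Preorder trace (stopping at first violation):
  at node 3 with bounds (-inf, +inf): OK
  at node 39 with bounds (3, +inf): OK
  at node 26 with bounds (3, 39): OK
  at node 9 with bounds (3, 26): OK
  at node 5 with bounds (3, 9): OK
  at node 10 with bounds (9, 26): OK
  at node 18 with bounds (10, 26): OK
  at node 44 with bounds (39, +inf): OK
No violation found at any node.
Result: Valid BST


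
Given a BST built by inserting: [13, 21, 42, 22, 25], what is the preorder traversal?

Tree insertion order: [13, 21, 42, 22, 25]
Tree (level-order array): [13, None, 21, None, 42, 22, None, None, 25]
Preorder traversal: [13, 21, 42, 22, 25]
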